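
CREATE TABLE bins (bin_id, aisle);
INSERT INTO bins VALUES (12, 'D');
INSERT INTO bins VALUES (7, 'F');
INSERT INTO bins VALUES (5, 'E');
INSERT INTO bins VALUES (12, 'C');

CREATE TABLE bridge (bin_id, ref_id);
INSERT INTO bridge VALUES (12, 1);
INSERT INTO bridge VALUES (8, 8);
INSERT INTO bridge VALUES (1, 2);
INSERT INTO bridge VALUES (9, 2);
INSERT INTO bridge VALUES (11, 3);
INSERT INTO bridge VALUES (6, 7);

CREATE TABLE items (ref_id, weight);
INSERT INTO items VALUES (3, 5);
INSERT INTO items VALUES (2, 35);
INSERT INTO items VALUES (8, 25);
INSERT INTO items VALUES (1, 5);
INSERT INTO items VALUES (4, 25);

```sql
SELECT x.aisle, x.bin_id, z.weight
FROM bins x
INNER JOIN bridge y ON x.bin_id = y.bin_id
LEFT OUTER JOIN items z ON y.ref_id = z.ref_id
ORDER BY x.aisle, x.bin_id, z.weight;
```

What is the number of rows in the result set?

2

Joins associate left-to-right: bins INNER JOIN bridge on bin_id gives 2 intermediate row(s).
Then LEFT JOIN `items z` on ref_id: each of those 2 rows is kept; rows whose y.ref_id has no match in z get NULL for z's columns.
Result: 2 row(s).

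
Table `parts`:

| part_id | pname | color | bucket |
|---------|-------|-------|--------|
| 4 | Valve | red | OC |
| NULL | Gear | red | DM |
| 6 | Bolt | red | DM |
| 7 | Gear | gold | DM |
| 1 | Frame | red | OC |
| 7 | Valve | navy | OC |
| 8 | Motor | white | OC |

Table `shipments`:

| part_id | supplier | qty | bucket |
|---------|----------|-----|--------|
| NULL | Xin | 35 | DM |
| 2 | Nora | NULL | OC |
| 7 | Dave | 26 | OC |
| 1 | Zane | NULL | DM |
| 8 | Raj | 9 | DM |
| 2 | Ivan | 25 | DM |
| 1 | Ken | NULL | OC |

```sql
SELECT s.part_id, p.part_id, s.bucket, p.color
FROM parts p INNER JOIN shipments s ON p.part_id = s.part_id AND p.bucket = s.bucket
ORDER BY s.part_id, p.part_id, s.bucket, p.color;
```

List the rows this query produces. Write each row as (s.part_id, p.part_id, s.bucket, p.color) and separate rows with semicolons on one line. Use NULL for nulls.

(1, 1, OC, red); (7, 7, OC, navy)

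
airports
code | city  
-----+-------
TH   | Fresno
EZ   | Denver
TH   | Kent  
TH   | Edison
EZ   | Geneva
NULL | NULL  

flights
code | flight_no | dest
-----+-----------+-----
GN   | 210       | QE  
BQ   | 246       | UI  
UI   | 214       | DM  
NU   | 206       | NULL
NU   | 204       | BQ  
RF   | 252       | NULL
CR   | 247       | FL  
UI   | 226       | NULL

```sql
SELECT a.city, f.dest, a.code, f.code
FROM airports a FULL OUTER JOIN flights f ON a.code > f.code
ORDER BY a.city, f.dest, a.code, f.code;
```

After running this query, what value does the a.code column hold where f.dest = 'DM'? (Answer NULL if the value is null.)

FULL OUTER JOIN keeps every row from both sides; unmatched rows get NULL for the other side's columns.
Matching on a.code > f.code. A NULL in a compared column never satisfies the condition.
Matched pairs: 22; unmatched a rows kept: 1; unmatched f rows kept: 2.

NULL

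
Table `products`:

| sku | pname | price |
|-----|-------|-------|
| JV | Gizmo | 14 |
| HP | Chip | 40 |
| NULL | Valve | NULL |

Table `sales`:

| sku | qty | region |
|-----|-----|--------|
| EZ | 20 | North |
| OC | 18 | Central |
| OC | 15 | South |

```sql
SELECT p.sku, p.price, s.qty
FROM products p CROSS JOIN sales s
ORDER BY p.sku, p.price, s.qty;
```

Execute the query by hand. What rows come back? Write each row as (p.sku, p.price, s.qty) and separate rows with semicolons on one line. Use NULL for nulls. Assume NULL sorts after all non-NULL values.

(HP, 40, 15); (HP, 40, 18); (HP, 40, 20); (JV, 14, 15); (JV, 14, 18); (JV, 14, 20); (NULL, NULL, 15); (NULL, NULL, 18); (NULL, NULL, 20)

CROSS JOIN pairs every row of `products` with every row of `sales`: 3 × 3 = 9 rows.
After projecting and ordering:
p.sku | p.price | s.qty
HP | 40 | 15
HP | 40 | 18
HP | 40 | 20
JV | 14 | 15
JV | 14 | 18
JV | 14 | 20
NULL | NULL | 15
NULL | NULL | 18
NULL | NULL | 20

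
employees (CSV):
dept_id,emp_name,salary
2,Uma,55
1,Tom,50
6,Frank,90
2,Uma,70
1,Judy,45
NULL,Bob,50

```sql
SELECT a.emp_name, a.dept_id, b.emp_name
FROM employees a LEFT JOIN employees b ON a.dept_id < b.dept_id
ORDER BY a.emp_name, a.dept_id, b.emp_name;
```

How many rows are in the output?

10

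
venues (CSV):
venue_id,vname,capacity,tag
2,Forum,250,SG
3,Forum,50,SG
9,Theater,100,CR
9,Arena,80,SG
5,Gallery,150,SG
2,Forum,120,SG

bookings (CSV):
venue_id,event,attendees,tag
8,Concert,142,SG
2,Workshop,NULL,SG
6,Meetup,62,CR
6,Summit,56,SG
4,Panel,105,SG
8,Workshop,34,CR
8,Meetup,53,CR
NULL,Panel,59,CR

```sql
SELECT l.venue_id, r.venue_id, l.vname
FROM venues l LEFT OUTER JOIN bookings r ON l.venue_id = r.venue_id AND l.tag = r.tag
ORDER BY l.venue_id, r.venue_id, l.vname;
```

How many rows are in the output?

6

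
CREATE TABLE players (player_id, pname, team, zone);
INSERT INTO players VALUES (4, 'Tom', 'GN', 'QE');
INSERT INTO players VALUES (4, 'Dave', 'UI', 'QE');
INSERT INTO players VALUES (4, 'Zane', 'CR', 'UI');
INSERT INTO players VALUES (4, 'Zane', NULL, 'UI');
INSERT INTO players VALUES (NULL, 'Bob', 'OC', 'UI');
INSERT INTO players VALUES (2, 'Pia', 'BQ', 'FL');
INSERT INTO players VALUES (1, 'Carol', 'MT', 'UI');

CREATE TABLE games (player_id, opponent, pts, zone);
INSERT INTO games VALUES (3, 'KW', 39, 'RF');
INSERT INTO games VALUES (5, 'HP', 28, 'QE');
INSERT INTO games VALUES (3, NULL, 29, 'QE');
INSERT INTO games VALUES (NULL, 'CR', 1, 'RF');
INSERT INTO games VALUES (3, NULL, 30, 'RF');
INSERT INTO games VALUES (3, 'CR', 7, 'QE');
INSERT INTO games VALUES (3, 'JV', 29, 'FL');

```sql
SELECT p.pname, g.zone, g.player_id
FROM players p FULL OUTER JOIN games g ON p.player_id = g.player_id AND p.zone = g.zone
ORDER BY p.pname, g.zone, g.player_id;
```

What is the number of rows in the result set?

14

FULL OUTER JOIN keeps every row from both sides; unmatched rows get NULL for the other side's columns.
Matching on p.player_id = g.player_id AND p.zone = g.zone. A NULL in a compared column never satisfies the condition.
- p row (player_id=4, zone=QE): no match → kept, g columns NULL.
- p row (player_id=4, zone=QE): no match → kept, g columns NULL.
- p row (player_id=4, zone=UI): no match → kept, g columns NULL.
- p row (player_id=4, zone=UI): no match → kept, g columns NULL.
- p row (player_id=NULL, zone=UI): no match → kept, g columns NULL.
- p row (player_id=2, zone=FL): no match → kept, g columns NULL.
- p row (player_id=1, zone=UI): no match → kept, g columns NULL.
- plus 7 unmatched g row(s), each kept with NULL p columns.
Total: 0 matched + 14 padded = 14 rows.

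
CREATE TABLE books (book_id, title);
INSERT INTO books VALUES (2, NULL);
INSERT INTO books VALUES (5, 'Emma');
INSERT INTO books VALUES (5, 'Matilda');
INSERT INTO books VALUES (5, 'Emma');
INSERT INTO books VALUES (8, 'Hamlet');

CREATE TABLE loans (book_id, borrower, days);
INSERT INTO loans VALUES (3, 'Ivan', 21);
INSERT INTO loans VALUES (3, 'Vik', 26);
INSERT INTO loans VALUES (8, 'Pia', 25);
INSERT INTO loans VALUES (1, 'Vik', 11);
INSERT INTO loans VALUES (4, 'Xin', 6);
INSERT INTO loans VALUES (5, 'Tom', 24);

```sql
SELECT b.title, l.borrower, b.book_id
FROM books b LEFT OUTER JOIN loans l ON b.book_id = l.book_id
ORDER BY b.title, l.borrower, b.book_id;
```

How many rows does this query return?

LEFT JOIN keeps every row from `books`; unmatched rows get NULL for `loans`'s columns.
Matching on b.book_id = l.book_id.
Matched pairs: 4; unmatched b rows kept: 1.
Total: 4 matched + 1 padded = 5 rows.

5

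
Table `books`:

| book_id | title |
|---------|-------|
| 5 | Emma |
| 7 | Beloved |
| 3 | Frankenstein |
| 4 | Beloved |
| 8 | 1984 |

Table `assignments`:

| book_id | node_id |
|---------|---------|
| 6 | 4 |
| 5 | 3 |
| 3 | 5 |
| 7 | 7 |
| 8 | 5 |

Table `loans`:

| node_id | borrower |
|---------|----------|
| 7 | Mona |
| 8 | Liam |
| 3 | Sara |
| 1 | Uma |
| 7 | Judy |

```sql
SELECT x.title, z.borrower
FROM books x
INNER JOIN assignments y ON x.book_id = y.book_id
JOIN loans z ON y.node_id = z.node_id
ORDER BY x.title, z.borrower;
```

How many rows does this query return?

3

Evaluate left to right. First `books x INNER JOIN assignments y` on book_id: 4 row(s).
Then INNER JOIN `loans z` on node_id: keep only rows whose y.node_id appears in z.
Result: 3 row(s).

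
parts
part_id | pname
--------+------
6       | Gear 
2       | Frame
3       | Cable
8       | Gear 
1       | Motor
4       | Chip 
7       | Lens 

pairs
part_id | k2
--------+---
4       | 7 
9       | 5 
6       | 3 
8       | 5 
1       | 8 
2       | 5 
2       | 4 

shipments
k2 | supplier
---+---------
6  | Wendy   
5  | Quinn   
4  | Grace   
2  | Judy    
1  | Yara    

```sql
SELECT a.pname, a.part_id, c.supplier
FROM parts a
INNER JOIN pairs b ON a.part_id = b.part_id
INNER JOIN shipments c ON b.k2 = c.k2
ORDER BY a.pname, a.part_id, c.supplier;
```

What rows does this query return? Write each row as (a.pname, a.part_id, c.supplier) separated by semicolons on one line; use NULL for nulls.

Step 1 — a INNER JOIN b on part_id → 6 row(s).
Then INNER JOIN `shipments c` on k2: keep only rows whose b.k2 appears in c.

(Frame, 2, Grace); (Frame, 2, Quinn); (Gear, 8, Quinn)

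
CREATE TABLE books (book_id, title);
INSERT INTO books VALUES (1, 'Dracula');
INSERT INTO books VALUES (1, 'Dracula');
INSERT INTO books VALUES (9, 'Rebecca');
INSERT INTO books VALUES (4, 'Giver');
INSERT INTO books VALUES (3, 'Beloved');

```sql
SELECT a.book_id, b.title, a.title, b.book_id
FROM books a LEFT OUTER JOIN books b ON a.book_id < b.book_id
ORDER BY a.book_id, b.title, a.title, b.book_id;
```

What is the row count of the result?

LEFT JOIN keeps every row from `books a`; unmatched rows get NULL for `books b`'s columns.
Matching on a.book_id < b.book_id.
- a row (book_id=1): matches 3 b row(s) → 3 output row(s).
- a row (book_id=1): matches 3 b row(s) → 3 output row(s).
- a row (book_id=9): no match → kept, b columns NULL.
- a row (book_id=4): matches 1 b row(s) → 1 output row(s).
- a row (book_id=3): matches 2 b row(s) → 2 output row(s).
Total: 9 matched + 1 padded = 10 rows.

10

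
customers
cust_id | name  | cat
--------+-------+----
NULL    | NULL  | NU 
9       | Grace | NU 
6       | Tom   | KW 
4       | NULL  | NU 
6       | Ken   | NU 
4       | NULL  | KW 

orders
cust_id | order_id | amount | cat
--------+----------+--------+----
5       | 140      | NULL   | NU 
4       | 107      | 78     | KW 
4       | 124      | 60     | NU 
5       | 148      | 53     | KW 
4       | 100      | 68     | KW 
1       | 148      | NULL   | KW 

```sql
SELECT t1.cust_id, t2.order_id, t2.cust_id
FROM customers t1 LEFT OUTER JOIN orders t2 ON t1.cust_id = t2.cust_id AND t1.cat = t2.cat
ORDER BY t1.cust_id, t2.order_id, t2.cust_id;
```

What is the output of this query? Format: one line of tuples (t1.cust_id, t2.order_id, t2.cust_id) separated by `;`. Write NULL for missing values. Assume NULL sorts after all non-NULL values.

LEFT JOIN keeps every row from `customers`; unmatched rows get NULL for `orders`'s columns.
Matching on t1.cust_id = t2.cust_id AND t1.cat = t2.cat. A NULL in a compared column never satisfies the condition.
Matched pairs: 3; unmatched t1 rows kept: 4.

(4, 100, 4); (4, 107, 4); (4, 124, 4); (6, NULL, NULL); (6, NULL, NULL); (9, NULL, NULL); (NULL, NULL, NULL)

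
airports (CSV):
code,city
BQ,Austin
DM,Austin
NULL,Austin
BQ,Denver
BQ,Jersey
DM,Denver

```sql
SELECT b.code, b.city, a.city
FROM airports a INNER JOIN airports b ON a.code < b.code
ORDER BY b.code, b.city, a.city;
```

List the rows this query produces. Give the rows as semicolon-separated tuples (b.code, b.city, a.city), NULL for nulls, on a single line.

INNER JOIN keeps only pairs where the ON condition holds.
Matching on a.code < b.code. A NULL in a compared column never satisfies the condition.
Matched pairs: 6.

(DM, Austin, Austin); (DM, Austin, Denver); (DM, Austin, Jersey); (DM, Denver, Austin); (DM, Denver, Denver); (DM, Denver, Jersey)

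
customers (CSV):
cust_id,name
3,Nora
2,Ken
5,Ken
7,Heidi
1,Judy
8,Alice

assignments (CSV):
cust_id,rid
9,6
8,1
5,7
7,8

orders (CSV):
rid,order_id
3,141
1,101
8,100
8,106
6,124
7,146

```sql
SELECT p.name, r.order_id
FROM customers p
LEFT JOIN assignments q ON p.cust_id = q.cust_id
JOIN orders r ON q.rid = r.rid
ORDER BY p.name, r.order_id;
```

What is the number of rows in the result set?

Evaluate left to right. First `customers p LEFT JOIN assignments q` on cust_id: 6 row(s).
Then INNER JOIN `orders r` on rid: keep only rows whose q.rid appears in r.
Result: 4 row(s).

4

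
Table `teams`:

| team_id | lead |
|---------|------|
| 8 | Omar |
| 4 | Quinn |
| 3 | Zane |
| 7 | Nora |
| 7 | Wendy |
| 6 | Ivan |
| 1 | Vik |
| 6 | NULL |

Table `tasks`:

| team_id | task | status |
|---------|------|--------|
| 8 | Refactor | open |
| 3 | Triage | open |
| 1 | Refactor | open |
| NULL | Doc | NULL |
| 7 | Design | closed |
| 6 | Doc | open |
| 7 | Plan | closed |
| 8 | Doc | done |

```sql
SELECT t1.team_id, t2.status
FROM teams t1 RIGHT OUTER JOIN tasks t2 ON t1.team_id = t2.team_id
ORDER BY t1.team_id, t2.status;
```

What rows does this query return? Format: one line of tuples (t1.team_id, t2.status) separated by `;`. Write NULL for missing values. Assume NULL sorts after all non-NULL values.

(1, open); (3, open); (6, open); (6, open); (7, closed); (7, closed); (7, closed); (7, closed); (8, done); (8, open); (NULL, NULL)

RIGHT JOIN keeps every row from `tasks`; unmatched rows get NULL for `teams`'s columns.
Matching on t1.team_id = t2.team_id. A NULL in a compared column never satisfies the condition.
Matched pairs: 10; unmatched t2 rows kept: 1.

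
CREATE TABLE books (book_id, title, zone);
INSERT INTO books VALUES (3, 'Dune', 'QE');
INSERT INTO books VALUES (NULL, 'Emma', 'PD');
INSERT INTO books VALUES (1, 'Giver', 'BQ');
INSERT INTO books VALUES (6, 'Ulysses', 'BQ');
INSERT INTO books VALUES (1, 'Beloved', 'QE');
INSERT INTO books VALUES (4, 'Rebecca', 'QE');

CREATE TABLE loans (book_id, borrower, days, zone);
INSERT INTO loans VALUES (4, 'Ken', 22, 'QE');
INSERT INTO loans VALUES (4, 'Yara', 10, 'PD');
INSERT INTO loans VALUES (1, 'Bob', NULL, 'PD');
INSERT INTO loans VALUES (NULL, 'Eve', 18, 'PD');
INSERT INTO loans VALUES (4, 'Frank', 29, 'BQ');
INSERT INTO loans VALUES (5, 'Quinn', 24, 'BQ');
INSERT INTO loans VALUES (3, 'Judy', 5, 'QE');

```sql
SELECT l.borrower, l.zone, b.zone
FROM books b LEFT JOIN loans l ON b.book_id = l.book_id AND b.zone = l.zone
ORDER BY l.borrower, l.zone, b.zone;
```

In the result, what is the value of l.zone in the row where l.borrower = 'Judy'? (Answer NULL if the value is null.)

QE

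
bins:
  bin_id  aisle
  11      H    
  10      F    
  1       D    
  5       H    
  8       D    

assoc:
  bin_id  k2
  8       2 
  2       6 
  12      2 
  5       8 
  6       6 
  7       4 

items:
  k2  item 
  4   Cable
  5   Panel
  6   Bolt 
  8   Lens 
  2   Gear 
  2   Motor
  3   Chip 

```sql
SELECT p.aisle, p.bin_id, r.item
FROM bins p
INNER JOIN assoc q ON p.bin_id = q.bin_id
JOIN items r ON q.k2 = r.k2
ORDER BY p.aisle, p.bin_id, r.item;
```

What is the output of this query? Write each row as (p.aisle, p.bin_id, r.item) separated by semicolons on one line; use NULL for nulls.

(D, 8, Gear); (D, 8, Motor); (H, 5, Lens)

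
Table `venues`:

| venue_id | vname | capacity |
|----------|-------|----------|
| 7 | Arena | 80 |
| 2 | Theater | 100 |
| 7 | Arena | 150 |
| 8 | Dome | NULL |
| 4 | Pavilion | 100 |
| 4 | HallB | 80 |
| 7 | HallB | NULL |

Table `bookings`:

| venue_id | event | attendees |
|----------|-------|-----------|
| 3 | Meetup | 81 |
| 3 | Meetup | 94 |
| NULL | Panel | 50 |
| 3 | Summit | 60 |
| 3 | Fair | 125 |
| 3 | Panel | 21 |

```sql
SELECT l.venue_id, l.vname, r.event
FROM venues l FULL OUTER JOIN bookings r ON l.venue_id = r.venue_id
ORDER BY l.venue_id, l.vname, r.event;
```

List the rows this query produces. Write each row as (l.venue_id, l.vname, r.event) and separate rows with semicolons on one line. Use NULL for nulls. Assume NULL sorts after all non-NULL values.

FULL OUTER JOIN keeps every row from both sides; unmatched rows get NULL for the other side's columns.
Matching on l.venue_id = r.venue_id. A NULL in a compared column never satisfies the condition.
Matched pairs: 0; unmatched l rows kept: 7; unmatched r rows kept: 6.

(2, Theater, NULL); (4, HallB, NULL); (4, Pavilion, NULL); (7, Arena, NULL); (7, Arena, NULL); (7, HallB, NULL); (8, Dome, NULL); (NULL, NULL, Fair); (NULL, NULL, Meetup); (NULL, NULL, Meetup); (NULL, NULL, Panel); (NULL, NULL, Panel); (NULL, NULL, Summit)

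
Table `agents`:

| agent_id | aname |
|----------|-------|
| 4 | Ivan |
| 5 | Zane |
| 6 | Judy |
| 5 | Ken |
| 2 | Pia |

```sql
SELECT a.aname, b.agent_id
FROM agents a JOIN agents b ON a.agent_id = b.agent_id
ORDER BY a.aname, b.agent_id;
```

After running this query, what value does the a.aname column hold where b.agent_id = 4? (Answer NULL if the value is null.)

Ivan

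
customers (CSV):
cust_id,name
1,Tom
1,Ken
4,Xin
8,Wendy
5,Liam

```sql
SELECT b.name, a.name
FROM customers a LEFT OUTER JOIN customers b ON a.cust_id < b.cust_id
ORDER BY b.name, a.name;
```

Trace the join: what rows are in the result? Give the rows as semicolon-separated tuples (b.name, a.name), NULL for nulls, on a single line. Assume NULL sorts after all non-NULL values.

LEFT JOIN keeps every row from `customers a`; unmatched rows get NULL for `customers b`'s columns.
Matching on a.cust_id < b.cust_id.
- cust_id=1: 3 matching b row(s), so 3 row(s) emitted.
- cust_id=1: 3 matching b row(s), so 3 row(s) emitted.
- cust_id=4: 2 matching b row(s), so 2 row(s) emitted.
- cust_id=8: no b row matches, row kept with b columns NULL.
- cust_id=5: 1 matching b row(s), so 1 row(s) emitted.
After projecting and ordering:
b.name | a.name
Liam | Ken
Liam | Tom
Liam | Xin
Wendy | Ken
Wendy | Liam
Wendy | Tom
Wendy | Xin
Xin | Ken
Xin | Tom
NULL | Wendy

(Liam, Ken); (Liam, Tom); (Liam, Xin); (Wendy, Ken); (Wendy, Liam); (Wendy, Tom); (Wendy, Xin); (Xin, Ken); (Xin, Tom); (NULL, Wendy)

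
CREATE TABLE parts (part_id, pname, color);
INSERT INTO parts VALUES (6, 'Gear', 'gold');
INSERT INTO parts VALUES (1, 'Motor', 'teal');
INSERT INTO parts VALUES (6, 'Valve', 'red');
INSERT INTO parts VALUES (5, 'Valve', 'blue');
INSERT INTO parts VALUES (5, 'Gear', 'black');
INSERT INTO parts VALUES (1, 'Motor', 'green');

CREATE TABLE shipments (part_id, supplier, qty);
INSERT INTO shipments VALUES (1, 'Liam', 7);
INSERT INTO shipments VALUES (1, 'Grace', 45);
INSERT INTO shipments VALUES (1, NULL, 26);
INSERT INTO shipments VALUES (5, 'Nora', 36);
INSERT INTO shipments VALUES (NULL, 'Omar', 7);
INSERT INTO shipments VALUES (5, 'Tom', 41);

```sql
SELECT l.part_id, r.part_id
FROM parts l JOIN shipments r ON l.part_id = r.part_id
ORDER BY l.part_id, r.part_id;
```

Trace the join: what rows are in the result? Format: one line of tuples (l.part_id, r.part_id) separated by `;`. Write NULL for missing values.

(1, 1); (1, 1); (1, 1); (1, 1); (1, 1); (1, 1); (5, 5); (5, 5); (5, 5); (5, 5)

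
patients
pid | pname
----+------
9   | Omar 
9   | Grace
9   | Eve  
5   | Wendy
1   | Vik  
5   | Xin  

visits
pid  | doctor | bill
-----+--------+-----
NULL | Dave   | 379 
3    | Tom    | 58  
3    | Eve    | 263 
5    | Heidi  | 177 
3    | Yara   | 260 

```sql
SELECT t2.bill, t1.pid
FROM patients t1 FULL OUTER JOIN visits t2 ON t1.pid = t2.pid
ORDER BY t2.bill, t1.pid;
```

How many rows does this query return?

10

FULL OUTER JOIN keeps every row from both sides; unmatched rows get NULL for the other side's columns.
Matching on t1.pid = t2.pid. A NULL in a compared column never satisfies the condition.
- t1 row (pid=9): no match → kept, t2 columns NULL.
- t1 row (pid=9): no match → kept, t2 columns NULL.
- t1 row (pid=9): no match → kept, t2 columns NULL.
- t1 row (pid=5): matches 1 t2 row(s) → 1 output row(s).
- t1 row (pid=1): no match → kept, t2 columns NULL.
- t1 row (pid=5): matches 1 t2 row(s) → 1 output row(s).
- 4 t2 row(s) had no t1 match → kept, t1 columns NULL.
Total: 2 matched + 8 padded = 10 rows.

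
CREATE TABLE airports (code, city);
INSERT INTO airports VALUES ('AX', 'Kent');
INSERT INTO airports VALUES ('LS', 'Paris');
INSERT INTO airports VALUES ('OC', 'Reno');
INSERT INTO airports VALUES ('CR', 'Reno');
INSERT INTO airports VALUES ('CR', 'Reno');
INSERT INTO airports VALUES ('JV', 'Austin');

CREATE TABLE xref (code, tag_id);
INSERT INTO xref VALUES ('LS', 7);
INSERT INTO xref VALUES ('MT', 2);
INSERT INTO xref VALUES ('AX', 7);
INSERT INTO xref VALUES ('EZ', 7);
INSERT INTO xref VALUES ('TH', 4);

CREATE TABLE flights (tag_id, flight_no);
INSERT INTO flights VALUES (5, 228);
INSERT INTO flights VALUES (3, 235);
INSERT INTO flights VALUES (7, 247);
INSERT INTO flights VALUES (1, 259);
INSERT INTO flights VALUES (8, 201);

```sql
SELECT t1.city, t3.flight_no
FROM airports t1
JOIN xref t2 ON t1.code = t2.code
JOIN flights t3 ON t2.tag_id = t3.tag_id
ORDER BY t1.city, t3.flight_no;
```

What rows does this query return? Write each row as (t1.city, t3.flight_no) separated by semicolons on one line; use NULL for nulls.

(Kent, 247); (Paris, 247)

Evaluate left to right. First `airports t1 INNER JOIN xref t2` on code: 2 row(s).
Then INNER JOIN `flights t3` on tag_id: keep only rows whose t2.tag_id appears in t3.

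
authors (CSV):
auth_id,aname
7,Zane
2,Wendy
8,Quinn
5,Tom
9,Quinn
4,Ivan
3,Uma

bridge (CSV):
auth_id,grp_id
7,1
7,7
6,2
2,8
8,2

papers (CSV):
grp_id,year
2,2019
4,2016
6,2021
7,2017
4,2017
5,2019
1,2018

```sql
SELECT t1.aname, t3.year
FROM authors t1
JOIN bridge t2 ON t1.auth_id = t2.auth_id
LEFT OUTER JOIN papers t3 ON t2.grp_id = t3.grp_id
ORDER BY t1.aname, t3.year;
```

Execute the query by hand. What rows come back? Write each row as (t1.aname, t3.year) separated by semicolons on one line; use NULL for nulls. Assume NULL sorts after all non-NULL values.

(Quinn, 2019); (Wendy, NULL); (Zane, 2017); (Zane, 2018)

Step 1 — t1 INNER JOIN t2 on auth_id → 4 row(s).
Then LEFT JOIN `papers t3` on grp_id: each of those 4 rows is kept; rows whose t2.grp_id has no match in t3 get NULL for t3's columns.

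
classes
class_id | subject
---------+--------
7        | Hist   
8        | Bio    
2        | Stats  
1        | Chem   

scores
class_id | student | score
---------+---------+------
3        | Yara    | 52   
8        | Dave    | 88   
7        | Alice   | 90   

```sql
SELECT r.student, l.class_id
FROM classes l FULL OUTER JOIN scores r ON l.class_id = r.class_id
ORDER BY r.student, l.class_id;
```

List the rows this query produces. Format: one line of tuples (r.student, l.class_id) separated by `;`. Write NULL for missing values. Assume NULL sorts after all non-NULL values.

FULL OUTER JOIN keeps every row from both sides; unmatched rows get NULL for the other side's columns.
Matching on l.class_id = r.class_id.
Matched pairs: 2; unmatched l rows kept: 2; unmatched r rows kept: 1.

(Alice, 7); (Dave, 8); (Yara, NULL); (NULL, 1); (NULL, 2)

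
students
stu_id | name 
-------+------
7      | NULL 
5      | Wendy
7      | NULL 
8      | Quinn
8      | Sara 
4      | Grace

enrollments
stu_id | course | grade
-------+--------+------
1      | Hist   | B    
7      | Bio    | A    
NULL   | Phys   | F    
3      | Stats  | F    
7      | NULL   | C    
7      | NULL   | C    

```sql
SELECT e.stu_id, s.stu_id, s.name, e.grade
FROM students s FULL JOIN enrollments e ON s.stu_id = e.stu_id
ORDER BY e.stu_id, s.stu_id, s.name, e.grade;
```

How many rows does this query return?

FULL OUTER JOIN keeps every row from both sides; unmatched rows get NULL for the other side's columns.
Matching on s.stu_id = e.stu_id. A NULL in a compared column never satisfies the condition.
- s (stu_id=7) pairs with 3 row(s) of e.
- s (stu_id=5) has no partner → padded with NULL.
- s (stu_id=7) pairs with 3 row(s) of e.
- s (stu_id=8) has no partner → padded with NULL.
- s (stu_id=8) has no partner → padded with NULL.
- s (stu_id=4) has no partner → padded with NULL.
- 3 e row(s) had no s match → kept, s columns NULL.
Total: 6 matched + 7 padded = 13 rows.

13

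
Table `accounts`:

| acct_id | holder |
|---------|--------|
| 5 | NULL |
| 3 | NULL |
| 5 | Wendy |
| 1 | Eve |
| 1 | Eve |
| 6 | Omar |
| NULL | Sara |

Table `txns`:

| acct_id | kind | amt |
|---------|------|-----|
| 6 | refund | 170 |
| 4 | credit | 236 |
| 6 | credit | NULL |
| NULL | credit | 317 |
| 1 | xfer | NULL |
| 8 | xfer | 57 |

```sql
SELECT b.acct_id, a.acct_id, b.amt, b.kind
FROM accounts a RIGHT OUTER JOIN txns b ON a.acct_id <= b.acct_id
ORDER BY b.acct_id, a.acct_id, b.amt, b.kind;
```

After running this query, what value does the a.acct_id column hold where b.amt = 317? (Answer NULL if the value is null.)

RIGHT JOIN keeps every row from `txns`; unmatched rows get NULL for `accounts`'s columns.
Matching on a.acct_id <= b.acct_id. A NULL in a compared column never satisfies the condition.
Matched pairs: 23; unmatched b rows kept: 1.

NULL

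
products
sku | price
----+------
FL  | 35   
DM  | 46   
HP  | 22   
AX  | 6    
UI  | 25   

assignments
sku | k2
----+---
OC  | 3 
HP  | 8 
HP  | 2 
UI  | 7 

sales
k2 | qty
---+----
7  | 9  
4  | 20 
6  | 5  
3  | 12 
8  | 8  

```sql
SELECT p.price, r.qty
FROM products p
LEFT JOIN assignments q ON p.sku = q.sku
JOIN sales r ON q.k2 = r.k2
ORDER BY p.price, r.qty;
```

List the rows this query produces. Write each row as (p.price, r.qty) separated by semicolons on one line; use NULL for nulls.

(22, 8); (25, 9)

Joins associate left-to-right: products LEFT JOIN assignments on sku gives 6 intermediate row(s).
Then INNER JOIN `sales r` on k2: keep only rows whose q.k2 appears in r.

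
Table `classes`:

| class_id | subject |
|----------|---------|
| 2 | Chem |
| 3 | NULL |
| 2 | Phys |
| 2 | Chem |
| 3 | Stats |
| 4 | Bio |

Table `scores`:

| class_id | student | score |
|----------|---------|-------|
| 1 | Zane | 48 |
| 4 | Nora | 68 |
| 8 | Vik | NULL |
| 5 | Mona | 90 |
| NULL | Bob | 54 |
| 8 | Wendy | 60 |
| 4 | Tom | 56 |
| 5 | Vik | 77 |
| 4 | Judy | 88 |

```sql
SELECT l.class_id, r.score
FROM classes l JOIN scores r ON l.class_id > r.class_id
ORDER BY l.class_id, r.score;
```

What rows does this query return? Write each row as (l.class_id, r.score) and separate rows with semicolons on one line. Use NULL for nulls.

INNER JOIN keeps only pairs where the ON condition holds.
Matching on l.class_id > r.class_id. A NULL in a compared column never satisfies the condition.
- l row (class_id=2): matches 1 r row(s) → 1 output row(s).
- l row (class_id=3): matches 1 r row(s) → 1 output row(s).
- l row (class_id=2): matches 1 r row(s) → 1 output row(s).
- l row (class_id=2): matches 1 r row(s) → 1 output row(s).
- l row (class_id=3): matches 1 r row(s) → 1 output row(s).
- l row (class_id=4): matches 1 r row(s) → 1 output row(s).
After projecting and ordering:
l.class_id | r.score
2 | 48
2 | 48
2 | 48
3 | 48
3 | 48
4 | 48

(2, 48); (2, 48); (2, 48); (3, 48); (3, 48); (4, 48)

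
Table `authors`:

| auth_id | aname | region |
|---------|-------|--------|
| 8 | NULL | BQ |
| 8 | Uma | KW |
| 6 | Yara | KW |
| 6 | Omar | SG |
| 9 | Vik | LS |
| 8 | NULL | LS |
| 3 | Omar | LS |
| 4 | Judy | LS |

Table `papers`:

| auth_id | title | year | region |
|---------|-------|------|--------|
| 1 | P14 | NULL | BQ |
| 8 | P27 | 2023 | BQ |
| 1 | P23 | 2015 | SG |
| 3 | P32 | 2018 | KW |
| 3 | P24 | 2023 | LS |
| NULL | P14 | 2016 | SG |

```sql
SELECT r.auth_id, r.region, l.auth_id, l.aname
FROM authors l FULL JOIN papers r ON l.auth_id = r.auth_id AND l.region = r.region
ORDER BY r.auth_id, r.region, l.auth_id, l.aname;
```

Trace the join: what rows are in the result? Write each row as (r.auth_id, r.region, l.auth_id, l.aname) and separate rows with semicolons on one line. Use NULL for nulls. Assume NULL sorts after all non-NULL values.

(1, BQ, NULL, NULL); (1, SG, NULL, NULL); (3, KW, NULL, NULL); (3, LS, 3, Omar); (8, BQ, 8, NULL); (NULL, SG, NULL, NULL); (NULL, NULL, 4, Judy); (NULL, NULL, 6, Omar); (NULL, NULL, 6, Yara); (NULL, NULL, 8, Uma); (NULL, NULL, 8, NULL); (NULL, NULL, 9, Vik)

FULL OUTER JOIN keeps every row from both sides; unmatched rows get NULL for the other side's columns.
Matching on l.auth_id = r.auth_id AND l.region = r.region. A NULL in a compared column never satisfies the condition.
- l row (auth_id=8, region=BQ): matches 1 r row(s) → 1 output row(s).
- l row (auth_id=8, region=KW): no match → kept, r columns NULL.
- l row (auth_id=6, region=KW): no match → kept, r columns NULL.
- l row (auth_id=6, region=SG): no match → kept, r columns NULL.
- l row (auth_id=9, region=LS): no match → kept, r columns NULL.
- l row (auth_id=8, region=LS): no match → kept, r columns NULL.
- l row (auth_id=3, region=LS): matches 1 r row(s) → 1 output row(s).
- l row (auth_id=4, region=LS): no match → kept, r columns NULL.
- 4 row(s) from r found no l partner → padded with NULL.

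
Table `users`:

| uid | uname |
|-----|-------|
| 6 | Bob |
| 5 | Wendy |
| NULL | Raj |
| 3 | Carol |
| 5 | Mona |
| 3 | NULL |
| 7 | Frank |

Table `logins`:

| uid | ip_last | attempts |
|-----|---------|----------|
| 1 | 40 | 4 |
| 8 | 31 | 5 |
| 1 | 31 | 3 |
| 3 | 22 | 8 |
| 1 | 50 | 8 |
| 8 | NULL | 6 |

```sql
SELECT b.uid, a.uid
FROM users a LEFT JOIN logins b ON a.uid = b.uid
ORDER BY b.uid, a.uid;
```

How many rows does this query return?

7

LEFT JOIN keeps every row from `users`; unmatched rows get NULL for `logins`'s columns.
Matching on a.uid = b.uid. A NULL in a compared column never satisfies the condition.
- a row (uid=6): no match → kept, b columns NULL.
- a row (uid=5): no match → kept, b columns NULL.
- a row (uid=NULL): no match → kept, b columns NULL.
- a row (uid=3): matches 1 b row(s) → 1 output row(s).
- a row (uid=5): no match → kept, b columns NULL.
- a row (uid=3): matches 1 b row(s) → 1 output row(s).
- a row (uid=7): no match → kept, b columns NULL.
Total: 2 matched + 5 padded = 7 rows.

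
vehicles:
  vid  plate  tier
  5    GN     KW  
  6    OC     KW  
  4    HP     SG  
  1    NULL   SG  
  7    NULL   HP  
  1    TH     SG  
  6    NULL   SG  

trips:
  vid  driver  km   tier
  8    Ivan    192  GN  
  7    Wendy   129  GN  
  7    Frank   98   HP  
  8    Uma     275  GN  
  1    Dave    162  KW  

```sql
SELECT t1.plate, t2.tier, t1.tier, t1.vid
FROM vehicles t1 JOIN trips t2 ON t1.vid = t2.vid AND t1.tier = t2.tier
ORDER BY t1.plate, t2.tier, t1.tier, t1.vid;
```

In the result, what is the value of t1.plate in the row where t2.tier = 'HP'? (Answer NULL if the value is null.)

INNER JOIN keeps only pairs where the ON condition holds.
Matching on t1.vid = t2.vid AND t1.tier = t2.tier.
Matched pairs: 1.

NULL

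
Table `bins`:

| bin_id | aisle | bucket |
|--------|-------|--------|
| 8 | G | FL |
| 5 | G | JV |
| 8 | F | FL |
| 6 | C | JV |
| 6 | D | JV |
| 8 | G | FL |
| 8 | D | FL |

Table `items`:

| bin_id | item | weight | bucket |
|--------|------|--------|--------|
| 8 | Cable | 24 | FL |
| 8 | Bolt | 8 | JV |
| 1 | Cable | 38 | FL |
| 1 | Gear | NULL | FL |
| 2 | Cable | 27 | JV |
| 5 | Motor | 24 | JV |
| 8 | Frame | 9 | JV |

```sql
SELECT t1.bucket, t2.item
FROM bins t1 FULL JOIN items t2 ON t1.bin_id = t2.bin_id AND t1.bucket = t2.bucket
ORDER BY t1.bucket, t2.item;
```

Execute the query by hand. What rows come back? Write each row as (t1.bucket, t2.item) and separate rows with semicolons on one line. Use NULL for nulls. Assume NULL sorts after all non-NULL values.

(FL, Cable); (FL, Cable); (FL, Cable); (FL, Cable); (JV, Motor); (JV, NULL); (JV, NULL); (NULL, Bolt); (NULL, Cable); (NULL, Cable); (NULL, Frame); (NULL, Gear)

FULL OUTER JOIN keeps every row from both sides; unmatched rows get NULL for the other side's columns.
Matching on t1.bin_id = t2.bin_id AND t1.bucket = t2.bucket.
Matched pairs: 5; unmatched t1 rows kept: 2; unmatched t2 rows kept: 5.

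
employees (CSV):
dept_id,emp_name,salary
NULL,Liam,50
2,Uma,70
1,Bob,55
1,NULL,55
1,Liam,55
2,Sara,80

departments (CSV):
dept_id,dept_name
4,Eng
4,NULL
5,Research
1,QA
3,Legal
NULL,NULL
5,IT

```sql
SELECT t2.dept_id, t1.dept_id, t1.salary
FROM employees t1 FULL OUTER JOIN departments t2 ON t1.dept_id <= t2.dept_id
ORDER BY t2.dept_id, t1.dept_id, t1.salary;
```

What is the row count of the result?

30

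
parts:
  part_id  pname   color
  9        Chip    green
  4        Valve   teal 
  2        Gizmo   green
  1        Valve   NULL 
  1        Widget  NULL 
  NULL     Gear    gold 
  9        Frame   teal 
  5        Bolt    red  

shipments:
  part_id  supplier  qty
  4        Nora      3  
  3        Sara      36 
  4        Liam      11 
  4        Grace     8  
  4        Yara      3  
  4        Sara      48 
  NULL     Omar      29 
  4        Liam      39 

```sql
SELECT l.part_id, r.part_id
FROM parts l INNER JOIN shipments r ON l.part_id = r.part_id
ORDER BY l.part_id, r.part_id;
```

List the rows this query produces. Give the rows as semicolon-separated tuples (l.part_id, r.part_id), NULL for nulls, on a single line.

(4, 4); (4, 4); (4, 4); (4, 4); (4, 4); (4, 4)

INNER JOIN keeps only pairs where the ON condition holds.
Matching on l.part_id = r.part_id. A NULL in a compared column never satisfies the condition.
- l row (part_id=9): no match → dropped.
- l row (part_id=4): matches 6 r row(s) → 6 output row(s).
- l row (part_id=2): no match → dropped.
- l row (part_id=1): no match → dropped.
- l row (part_id=1): no match → dropped.
- l row (part_id=NULL): no match → dropped.
- l row (part_id=9): no match → dropped.
- l row (part_id=5): no match → dropped.
After projecting and ordering:
l.part_id | r.part_id
4 | 4
4 | 4
4 | 4
4 | 4
4 | 4
4 | 4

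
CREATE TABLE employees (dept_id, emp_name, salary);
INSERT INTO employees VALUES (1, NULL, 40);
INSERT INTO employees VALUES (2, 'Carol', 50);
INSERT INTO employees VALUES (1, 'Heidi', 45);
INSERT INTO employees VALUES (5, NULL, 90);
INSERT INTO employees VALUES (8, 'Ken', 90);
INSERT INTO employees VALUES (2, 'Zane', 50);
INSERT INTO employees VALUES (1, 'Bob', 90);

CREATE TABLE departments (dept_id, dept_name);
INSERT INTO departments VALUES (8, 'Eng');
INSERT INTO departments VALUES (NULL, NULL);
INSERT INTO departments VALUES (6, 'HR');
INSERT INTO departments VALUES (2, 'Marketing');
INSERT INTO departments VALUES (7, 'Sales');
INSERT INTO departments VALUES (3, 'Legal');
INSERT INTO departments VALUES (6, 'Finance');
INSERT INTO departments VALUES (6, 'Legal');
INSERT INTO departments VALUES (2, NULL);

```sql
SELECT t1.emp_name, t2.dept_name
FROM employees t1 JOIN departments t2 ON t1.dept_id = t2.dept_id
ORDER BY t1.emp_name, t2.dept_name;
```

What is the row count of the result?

5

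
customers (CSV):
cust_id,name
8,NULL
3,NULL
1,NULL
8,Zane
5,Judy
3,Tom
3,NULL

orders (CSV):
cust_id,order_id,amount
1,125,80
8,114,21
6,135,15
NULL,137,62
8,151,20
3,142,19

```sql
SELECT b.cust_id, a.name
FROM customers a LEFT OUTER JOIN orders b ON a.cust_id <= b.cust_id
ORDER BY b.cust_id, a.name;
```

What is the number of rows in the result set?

LEFT JOIN keeps every row from `customers`; unmatched rows get NULL for `orders`'s columns.
Matching on a.cust_id <= b.cust_id. A NULL in a compared column never satisfies the condition.
- a (cust_id=8) pairs with 2 row(s) of b.
- a (cust_id=3) pairs with 4 row(s) of b.
- a (cust_id=1) pairs with 5 row(s) of b.
- a (cust_id=8) pairs with 2 row(s) of b.
- a (cust_id=5) pairs with 3 row(s) of b.
- a (cust_id=3) pairs with 4 row(s) of b.
- a (cust_id=3) pairs with 4 row(s) of b.
Total: 24 rows.

24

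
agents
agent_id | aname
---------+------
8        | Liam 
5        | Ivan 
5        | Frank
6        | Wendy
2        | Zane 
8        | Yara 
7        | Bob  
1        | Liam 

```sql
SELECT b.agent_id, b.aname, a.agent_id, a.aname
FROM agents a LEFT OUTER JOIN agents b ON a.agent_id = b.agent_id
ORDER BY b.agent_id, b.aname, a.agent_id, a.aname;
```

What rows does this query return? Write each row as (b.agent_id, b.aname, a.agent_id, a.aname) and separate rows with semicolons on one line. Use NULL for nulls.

LEFT JOIN keeps every row from `agents a`; unmatched rows get NULL for `agents b`'s columns.
Matching on a.agent_id = b.agent_id.
- a[0] agent_id=8 → 2 match(es) in b → 2 row(s).
- a[1] agent_id=5 → 2 match(es) in b → 2 row(s).
- a[2] agent_id=5 → 2 match(es) in b → 2 row(s).
- a[3] agent_id=6 → 1 match(es) in b → 1 row(s).
- a[4] agent_id=2 → 1 match(es) in b → 1 row(s).
- a[5] agent_id=8 → 2 match(es) in b → 2 row(s).
- a[6] agent_id=7 → 1 match(es) in b → 1 row(s).
- a[7] agent_id=1 → 1 match(es) in b → 1 row(s).

(1, Liam, 1, Liam); (2, Zane, 2, Zane); (5, Frank, 5, Frank); (5, Frank, 5, Ivan); (5, Ivan, 5, Frank); (5, Ivan, 5, Ivan); (6, Wendy, 6, Wendy); (7, Bob, 7, Bob); (8, Liam, 8, Liam); (8, Liam, 8, Yara); (8, Yara, 8, Liam); (8, Yara, 8, Yara)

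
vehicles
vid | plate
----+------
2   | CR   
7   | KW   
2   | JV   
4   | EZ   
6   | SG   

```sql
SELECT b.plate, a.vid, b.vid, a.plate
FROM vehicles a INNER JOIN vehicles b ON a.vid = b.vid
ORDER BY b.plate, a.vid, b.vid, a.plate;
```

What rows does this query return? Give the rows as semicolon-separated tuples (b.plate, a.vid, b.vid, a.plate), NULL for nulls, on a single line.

INNER JOIN keeps only pairs where the ON condition holds.
Matching on a.vid = b.vid.
- a row (vid=2): matches 2 b row(s) → 2 output row(s).
- a row (vid=7): matches 1 b row(s) → 1 output row(s).
- a row (vid=2): matches 2 b row(s) → 2 output row(s).
- a row (vid=4): matches 1 b row(s) → 1 output row(s).
- a row (vid=6): matches 1 b row(s) → 1 output row(s).
After projecting and ordering:
b.plate | a.vid | b.vid | a.plate
CR | 2 | 2 | CR
CR | 2 | 2 | JV
EZ | 4 | 4 | EZ
JV | 2 | 2 | CR
JV | 2 | 2 | JV
KW | 7 | 7 | KW
SG | 6 | 6 | SG

(CR, 2, 2, CR); (CR, 2, 2, JV); (EZ, 4, 4, EZ); (JV, 2, 2, CR); (JV, 2, 2, JV); (KW, 7, 7, KW); (SG, 6, 6, SG)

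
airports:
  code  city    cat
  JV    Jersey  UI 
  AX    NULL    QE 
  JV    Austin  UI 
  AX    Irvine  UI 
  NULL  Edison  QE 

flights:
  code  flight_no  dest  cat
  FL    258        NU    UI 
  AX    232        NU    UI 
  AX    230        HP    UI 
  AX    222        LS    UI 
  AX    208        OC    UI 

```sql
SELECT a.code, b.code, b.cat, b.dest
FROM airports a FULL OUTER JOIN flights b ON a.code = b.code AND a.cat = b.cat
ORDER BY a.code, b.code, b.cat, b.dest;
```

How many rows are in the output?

FULL OUTER JOIN keeps every row from both sides; unmatched rows get NULL for the other side's columns.
Matching on a.code = b.code AND a.cat = b.cat. A NULL in a compared column never satisfies the condition.
- code=JV, cat=UI: no b row matches, row kept with b columns NULL.
- code=AX, cat=QE: no b row matches, row kept with b columns NULL.
- code=JV, cat=UI: no b row matches, row kept with b columns NULL.
- code=AX, cat=UI: 4 matching b row(s), so 4 row(s) emitted.
- code=NULL, cat=QE: no b row matches, row kept with b columns NULL.
- plus 1 unmatched b row(s), each kept with NULL a columns.
Total: 4 matched + 5 padded = 9 rows.

9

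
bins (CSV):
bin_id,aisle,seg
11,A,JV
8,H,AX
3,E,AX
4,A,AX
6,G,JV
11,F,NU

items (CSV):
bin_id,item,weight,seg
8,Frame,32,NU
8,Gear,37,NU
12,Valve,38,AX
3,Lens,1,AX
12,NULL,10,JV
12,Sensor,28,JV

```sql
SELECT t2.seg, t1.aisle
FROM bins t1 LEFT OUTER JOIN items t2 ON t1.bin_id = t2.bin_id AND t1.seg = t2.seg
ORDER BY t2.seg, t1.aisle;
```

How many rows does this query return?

6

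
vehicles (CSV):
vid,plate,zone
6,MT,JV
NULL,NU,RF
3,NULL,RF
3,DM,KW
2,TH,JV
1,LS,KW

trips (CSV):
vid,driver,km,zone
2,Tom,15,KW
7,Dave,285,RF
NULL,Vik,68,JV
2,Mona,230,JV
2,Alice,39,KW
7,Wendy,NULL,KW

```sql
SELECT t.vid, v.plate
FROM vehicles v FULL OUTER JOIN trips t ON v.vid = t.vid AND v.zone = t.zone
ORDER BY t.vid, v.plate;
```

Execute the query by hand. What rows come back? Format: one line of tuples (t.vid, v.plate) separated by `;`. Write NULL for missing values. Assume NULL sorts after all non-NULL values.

FULL OUTER JOIN keeps every row from both sides; unmatched rows get NULL for the other side's columns.
Matching on v.vid = t.vid AND v.zone = t.zone. A NULL in a compared column never satisfies the condition.
- v (vid=6, zone=JV) has no partner → padded with NULL.
- v (vid=NULL, zone=RF) has no partner → padded with NULL.
- v (vid=3, zone=RF) has no partner → padded with NULL.
- v (vid=3, zone=KW) has no partner → padded with NULL.
- v (vid=2, zone=JV) pairs with 1 row(s) of t.
- v (vid=1, zone=KW) has no partner → padded with NULL.
- 5 t row(s) had no v match → kept, v columns NULL.

(2, TH); (2, NULL); (2, NULL); (7, NULL); (7, NULL); (NULL, DM); (NULL, LS); (NULL, MT); (NULL, NU); (NULL, NULL); (NULL, NULL)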